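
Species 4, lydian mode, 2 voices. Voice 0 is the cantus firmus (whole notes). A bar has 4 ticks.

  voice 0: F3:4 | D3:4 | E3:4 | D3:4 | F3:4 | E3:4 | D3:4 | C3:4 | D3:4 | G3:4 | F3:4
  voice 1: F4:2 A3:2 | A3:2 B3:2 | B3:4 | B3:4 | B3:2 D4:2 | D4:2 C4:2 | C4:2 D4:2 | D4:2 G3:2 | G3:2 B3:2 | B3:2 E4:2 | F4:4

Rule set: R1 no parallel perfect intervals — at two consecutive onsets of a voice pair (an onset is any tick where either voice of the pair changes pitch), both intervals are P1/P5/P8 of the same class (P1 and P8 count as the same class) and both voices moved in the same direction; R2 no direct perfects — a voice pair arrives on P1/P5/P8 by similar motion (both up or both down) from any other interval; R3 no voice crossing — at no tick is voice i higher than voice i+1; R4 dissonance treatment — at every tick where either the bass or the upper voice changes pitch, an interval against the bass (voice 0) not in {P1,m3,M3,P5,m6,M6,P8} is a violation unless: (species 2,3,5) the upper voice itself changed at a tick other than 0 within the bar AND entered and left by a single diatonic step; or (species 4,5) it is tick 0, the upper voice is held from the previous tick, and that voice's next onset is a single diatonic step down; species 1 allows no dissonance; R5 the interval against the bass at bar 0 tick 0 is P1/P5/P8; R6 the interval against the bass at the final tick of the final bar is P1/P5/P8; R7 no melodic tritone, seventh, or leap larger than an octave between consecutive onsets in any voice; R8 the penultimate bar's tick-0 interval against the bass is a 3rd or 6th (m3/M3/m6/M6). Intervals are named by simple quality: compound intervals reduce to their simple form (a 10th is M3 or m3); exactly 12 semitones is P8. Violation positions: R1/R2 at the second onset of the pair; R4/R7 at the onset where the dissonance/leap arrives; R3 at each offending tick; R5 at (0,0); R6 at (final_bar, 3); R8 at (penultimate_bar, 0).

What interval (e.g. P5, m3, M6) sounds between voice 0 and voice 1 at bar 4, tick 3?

voice 0=F3 voice 1=D4 -> M6

M6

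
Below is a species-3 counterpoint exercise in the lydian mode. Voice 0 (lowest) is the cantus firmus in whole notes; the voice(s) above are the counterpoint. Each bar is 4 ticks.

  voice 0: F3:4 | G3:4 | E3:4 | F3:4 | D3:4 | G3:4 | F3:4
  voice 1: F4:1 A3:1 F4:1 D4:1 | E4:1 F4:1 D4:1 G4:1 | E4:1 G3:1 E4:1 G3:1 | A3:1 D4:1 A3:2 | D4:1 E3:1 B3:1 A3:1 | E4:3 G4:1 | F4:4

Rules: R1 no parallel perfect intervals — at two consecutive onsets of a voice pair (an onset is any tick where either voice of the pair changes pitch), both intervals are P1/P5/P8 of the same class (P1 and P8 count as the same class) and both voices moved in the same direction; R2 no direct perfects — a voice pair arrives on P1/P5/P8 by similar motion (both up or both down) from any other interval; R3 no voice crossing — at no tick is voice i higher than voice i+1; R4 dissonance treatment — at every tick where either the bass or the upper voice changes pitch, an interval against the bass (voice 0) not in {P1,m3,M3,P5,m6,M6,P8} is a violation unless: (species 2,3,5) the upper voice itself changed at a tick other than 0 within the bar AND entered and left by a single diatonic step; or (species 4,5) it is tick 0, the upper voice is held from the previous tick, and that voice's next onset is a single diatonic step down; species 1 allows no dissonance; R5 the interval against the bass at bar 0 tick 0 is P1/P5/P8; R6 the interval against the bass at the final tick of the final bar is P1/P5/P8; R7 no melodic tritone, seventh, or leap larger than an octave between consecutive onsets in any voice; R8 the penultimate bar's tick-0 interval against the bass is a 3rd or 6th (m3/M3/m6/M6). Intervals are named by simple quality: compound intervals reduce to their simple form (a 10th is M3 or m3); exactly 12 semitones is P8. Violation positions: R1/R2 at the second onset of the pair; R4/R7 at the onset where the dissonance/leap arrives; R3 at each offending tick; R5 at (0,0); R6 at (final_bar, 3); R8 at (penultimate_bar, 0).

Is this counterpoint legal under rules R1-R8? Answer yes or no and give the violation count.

bar 0: v0=F3 v1=F4 (P8)
bar 1: v0=G3 v1=E4 (M6)
bar 2: v0=E3 v1=E4 (P8)
bar 3: v0=F3 v1=A3 (M3)
bar 4: v0=D3 v1=D4 (P8)
bar 5: v0=G3 v1=E4 (M6)
bar 6: v0=F3 v1=F4 (P8)
  R4 @ bar1.1: G3/F4 m7 untreated
  R1 @ bar2.0: G3/G4 P8 -> E3/E4 P8 similar
  R4 @ bar4.1: D3/E3 M2 untreated
  R7 @ bar4.1: D4->E3 leap 10st
  R1 @ bar6.0: G3/G4 P8 -> F3/F4 P8 similar

No (5 violations)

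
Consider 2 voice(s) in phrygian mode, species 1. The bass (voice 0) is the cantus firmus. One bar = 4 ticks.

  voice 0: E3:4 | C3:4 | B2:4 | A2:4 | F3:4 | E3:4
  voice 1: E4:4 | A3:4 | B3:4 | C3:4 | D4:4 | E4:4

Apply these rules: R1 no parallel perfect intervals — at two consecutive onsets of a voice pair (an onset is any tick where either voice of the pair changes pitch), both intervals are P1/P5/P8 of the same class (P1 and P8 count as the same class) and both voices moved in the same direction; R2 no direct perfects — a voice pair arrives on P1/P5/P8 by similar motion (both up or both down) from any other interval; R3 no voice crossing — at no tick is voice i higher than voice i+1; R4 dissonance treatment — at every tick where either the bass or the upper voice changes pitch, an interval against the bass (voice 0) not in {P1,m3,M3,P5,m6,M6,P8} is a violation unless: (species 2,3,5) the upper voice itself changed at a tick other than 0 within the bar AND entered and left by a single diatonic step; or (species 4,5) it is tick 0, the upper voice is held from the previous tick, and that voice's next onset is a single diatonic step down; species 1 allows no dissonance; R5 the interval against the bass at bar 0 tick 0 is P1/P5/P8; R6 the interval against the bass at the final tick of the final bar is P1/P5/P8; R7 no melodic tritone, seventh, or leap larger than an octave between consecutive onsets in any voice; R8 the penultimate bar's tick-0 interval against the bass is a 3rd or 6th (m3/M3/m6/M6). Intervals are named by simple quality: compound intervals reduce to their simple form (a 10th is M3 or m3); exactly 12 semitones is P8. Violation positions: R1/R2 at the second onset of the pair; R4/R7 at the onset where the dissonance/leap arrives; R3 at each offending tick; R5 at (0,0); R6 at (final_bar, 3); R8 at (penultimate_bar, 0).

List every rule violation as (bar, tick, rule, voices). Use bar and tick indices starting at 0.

bar 0: v0=E3 v1=E4 downbeat P8
bar 1: v0=C3 v1=A3 downbeat M6
bar 2: v0=B2 v1=B3 downbeat P8
bar 3: v0=A2 v1=C3 downbeat m3
bar 4: v0=F3 v1=D4 downbeat M6
bar 5: v0=E3 v1=E4 downbeat P8
  -> R7 @ bar 3 tick 0 v(1,): B3->C3 leap 11st
  -> R7 @ bar 4 tick 0 v(1,): C3->D4 leap 14st

(3, 0, R7, (1,))
(4, 0, R7, (1,))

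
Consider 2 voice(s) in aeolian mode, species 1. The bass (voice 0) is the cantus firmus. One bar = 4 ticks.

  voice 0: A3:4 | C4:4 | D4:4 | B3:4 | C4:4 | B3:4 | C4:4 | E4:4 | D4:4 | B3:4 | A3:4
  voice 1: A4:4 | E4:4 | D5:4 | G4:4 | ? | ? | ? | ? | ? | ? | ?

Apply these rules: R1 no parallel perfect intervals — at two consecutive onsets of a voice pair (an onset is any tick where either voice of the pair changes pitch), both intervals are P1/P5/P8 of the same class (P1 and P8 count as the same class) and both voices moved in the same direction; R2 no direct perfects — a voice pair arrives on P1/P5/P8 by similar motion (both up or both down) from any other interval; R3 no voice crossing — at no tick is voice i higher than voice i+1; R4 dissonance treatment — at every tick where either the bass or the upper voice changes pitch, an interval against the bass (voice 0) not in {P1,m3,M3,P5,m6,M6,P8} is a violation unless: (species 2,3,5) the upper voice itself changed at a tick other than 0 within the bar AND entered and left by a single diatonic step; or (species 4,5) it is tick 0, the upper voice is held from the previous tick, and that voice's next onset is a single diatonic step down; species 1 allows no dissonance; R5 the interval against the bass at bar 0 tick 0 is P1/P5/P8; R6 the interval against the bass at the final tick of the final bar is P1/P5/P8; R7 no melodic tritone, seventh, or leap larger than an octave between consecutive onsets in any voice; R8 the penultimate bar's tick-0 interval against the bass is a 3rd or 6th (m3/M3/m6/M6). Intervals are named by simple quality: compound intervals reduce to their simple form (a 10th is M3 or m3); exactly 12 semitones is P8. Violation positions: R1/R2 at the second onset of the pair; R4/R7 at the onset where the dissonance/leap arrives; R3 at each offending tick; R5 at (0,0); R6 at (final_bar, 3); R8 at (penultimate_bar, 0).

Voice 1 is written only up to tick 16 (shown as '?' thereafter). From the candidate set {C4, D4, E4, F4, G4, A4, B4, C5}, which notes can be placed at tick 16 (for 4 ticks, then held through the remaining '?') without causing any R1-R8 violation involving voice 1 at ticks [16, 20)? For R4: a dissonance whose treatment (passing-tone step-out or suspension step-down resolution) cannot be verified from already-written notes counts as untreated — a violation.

{A4, C4, E4, G4}

C4: legal
D4: violates R4
E4: legal
F4: violates R4
G4: legal
A4: legal
B4: violates R4
C5: violates R2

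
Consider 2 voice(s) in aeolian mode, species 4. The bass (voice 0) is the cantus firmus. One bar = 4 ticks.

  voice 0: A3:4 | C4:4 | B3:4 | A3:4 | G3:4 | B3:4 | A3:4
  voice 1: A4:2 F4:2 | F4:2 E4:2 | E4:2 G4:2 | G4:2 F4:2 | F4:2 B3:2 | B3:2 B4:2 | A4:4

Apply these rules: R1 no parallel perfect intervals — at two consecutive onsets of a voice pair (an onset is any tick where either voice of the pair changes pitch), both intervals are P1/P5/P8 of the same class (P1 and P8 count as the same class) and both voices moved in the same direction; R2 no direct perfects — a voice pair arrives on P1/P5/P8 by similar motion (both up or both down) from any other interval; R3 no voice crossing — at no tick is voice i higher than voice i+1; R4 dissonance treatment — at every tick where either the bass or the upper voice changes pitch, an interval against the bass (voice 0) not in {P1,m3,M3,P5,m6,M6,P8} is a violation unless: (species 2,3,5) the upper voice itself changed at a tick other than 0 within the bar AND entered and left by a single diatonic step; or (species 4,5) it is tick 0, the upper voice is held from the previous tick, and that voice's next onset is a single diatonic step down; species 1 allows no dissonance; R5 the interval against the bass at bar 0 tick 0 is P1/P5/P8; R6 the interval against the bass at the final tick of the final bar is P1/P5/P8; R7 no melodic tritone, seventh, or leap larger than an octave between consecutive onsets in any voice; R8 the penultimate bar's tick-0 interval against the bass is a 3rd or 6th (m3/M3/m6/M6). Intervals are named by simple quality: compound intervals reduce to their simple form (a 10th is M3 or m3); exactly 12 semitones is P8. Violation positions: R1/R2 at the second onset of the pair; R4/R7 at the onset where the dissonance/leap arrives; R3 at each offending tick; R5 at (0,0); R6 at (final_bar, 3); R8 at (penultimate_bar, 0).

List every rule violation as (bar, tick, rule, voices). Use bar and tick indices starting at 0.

(2, 0, R4, (0, 1))
(4, 0, R4, (0, 1))
(4, 2, R7, (1,))
(5, 0, R8, (0, 1))
(6, 0, R1, (0, 1))

bar 0: v0=A3 v1=A4 downbeat P8
bar 1: v0=C4 v1=F4 downbeat P4
bar 2: v0=B3 v1=E4 downbeat P4
bar 3: v0=A3 v1=G4 downbeat m7
bar 4: v0=G3 v1=F4 downbeat m7
bar 5: v0=B3 v1=B3 downbeat P1
bar 6: v0=A3 v1=A4 downbeat P8
  -> R4 @ bar 2 tick 0 v(0, 1): B3/E4 P4 untreated
  -> R4 @ bar 4 tick 0 v(0, 1): G3/F4 m7 untreated
  -> R7 @ bar 4 tick 2 v(1,): F4->B3 leap 6st
  -> R8 @ bar 5 tick 0 v(0, 1): penult P1 not 3rd/6th
  -> R1 @ bar 6 tick 0 v(0, 1): B3/B4 P8 -> A3/A4 P8 similar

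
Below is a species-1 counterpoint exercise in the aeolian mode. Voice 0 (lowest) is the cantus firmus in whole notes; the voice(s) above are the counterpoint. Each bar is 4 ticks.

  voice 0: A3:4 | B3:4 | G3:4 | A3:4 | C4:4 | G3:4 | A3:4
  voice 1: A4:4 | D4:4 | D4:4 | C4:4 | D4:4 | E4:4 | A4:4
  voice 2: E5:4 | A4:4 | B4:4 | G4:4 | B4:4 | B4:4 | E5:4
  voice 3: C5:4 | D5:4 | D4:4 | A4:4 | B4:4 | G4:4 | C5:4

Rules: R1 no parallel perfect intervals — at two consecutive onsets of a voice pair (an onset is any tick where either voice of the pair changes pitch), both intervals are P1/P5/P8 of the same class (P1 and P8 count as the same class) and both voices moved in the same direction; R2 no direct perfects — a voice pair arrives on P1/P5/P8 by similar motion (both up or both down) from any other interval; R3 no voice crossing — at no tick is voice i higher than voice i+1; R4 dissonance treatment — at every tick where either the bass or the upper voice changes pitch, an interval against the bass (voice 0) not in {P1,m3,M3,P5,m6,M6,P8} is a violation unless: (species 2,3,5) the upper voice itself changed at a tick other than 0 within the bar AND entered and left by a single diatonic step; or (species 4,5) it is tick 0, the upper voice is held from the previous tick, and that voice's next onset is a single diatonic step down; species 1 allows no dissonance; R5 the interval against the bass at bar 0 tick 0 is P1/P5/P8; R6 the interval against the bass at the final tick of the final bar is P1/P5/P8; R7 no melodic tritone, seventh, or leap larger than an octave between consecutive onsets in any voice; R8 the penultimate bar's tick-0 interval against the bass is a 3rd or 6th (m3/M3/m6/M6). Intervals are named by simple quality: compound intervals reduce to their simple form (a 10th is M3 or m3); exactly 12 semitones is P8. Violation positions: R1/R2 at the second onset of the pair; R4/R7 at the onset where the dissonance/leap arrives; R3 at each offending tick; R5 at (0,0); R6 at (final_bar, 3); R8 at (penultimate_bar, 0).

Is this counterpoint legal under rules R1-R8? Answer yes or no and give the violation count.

No (33 violations)

bar 0: v0=A3 v1=A4 v2=E5 v3=C5 (m3)
bar 1: v0=B3 v1=D4 v2=A4 v3=D5 (m3)
bar 2: v0=G3 v1=D4 v2=B4 v3=D4 (P5)
bar 3: v0=A3 v1=C4 v2=G4 v3=A4 (P8)
bar 4: v0=C4 v1=D4 v2=B4 v3=B4 (M7)
bar 5: v0=G3 v1=E4 v2=B4 v3=G4 (P8)
bar 6: v0=A3 v1=A4 v2=E5 v3=C5 (m3)
  R3 @ bar0.0: E5 above C5
  R5 @ bar0.0: opens on m3
  R3 @ bar0.1: E5 above C5
  R3 @ bar0.2: E5 above C5
  R3 @ bar0.3: E5 above C5
  R1 @ bar1.0: A4/E5 P5 -> D4/A4 P5 similar
  R4 @ bar1.0: B3/A4 m7 untreated
  R2 @ bar2.0: B3/D5 m3 -> G3/D4 P5 similar
  R3 @ bar2.0: B4 above D4
  R3 @ bar2.1: B4 above D4
  R3 @ bar2.2: B4 above D4
  R3 @ bar2.3: B4 above D4
  R2 @ bar3.0: G3/D4 P5 -> A3/A4 P8 similar
  R2 @ bar3.0: D4/B4 M6 -> C4/G4 P5 similar
  R4 @ bar3.0: A3/G4 m7 untreated
  R2 @ bar4.0: G4/A4 M2 -> B4/B4 P1 similar
  R4 @ bar4.0: C4/D4 M2 untreated
  R4 @ bar4.0: C4/B4 M7 untreated
  R4 @ bar4.0: C4/B4 M7 untreated
  R2 @ bar5.0: C4/B4 M7 -> G3/G4 P8 similar
  R3 @ bar5.0: B4 above G4
  R8 @ bar5.0: penult P8 not 3rd/6th
  R3 @ bar5.1: B4 above G4
  R3 @ bar5.2: B4 above G4
  R3 @ bar5.3: B4 above G4
  R1 @ bar6.0: E4/B4 P5 -> A4/E5 P5 similar
  R2 @ bar6.0: G3/E4 M6 -> A3/A4 P8 similar
  R2 @ bar6.0: G3/B4 M3 -> A3/E5 P5 similar
  R3 @ bar6.0: E5 above C5
  R3 @ bar6.1: E5 above C5
  R3 @ bar6.2: E5 above C5
  R3 @ bar6.3: E5 above C5
  R6 @ bar6.3: closes on m3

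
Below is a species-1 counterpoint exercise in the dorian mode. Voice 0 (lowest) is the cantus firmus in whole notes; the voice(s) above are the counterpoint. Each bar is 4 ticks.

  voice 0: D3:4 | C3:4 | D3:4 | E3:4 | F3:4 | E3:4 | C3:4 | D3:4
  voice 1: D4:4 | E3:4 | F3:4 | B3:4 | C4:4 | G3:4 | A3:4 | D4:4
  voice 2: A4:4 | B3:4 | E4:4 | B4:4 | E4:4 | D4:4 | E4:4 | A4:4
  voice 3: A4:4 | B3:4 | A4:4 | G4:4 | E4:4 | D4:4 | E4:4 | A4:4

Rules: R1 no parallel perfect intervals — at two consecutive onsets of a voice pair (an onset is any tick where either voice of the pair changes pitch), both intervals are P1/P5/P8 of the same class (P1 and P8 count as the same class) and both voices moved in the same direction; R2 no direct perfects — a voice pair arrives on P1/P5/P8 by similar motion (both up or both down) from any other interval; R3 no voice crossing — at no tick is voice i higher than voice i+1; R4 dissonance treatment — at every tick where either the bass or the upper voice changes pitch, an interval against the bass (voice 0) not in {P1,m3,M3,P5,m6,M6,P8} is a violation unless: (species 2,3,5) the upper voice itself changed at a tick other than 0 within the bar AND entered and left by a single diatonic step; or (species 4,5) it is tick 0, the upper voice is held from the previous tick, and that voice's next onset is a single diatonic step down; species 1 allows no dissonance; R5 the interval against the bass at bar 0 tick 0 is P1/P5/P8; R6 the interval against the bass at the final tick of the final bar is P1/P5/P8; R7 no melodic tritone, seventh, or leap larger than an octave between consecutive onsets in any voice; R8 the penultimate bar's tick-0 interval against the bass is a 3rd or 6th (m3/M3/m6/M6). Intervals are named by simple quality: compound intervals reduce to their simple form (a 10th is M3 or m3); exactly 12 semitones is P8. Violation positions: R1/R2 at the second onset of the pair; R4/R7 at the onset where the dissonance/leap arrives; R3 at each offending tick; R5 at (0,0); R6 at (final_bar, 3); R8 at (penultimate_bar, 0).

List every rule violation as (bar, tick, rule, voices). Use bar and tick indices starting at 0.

bar 0: v0=D3 v1=D4 v2=A4 v3=A4 downbeat P5
bar 1: v0=C3 v1=E3 v2=B3 v3=B3 downbeat M7
bar 2: v0=D3 v1=F3 v2=E4 v3=A4 downbeat P5
bar 3: v0=E3 v1=B3 v2=B4 v3=G4 downbeat m3
bar 4: v0=F3 v1=C4 v2=E4 v3=E4 downbeat M7
bar 5: v0=E3 v1=G3 v2=D4 v3=D4 downbeat m7
bar 6: v0=C3 v1=A3 v2=E4 v3=E4 downbeat M3
bar 7: v0=D3 v1=D4 v2=A4 v3=A4 downbeat P5
  -> R1 @ bar 1 tick 0 v(1, 2): D4/A4 P5 -> E3/B3 P5 similar
  -> R1 @ bar 1 tick 0 v(1, 3): D4/A4 P5 -> E3/B3 P5 similar
  -> R1 @ bar 1 tick 0 v(2, 3): A4/A4 P1 -> B3/B3 P1 similar
  -> R4 @ bar 1 tick 0 v(0, 2): C3/B3 M7 untreated
  -> R4 @ bar 1 tick 0 v(0, 3): C3/B3 M7 untreated
  -> R7 @ bar 1 tick 0 v(1,): D4->E3 leap 10st
  -> R7 @ bar 1 tick 0 v(2,): A4->B3 leap 10st
  -> R7 @ bar 1 tick 0 v(3,): A4->B3 leap 10st
  -> R2 @ bar 2 tick 0 v(0, 3): C3/B3 M7 -> D3/A4 P5 similar
  -> R4 @ bar 2 tick 0 v(0, 2): D3/E4 M2 untreated
  -> R7 @ bar 2 tick 0 v(3,): B3->A4 leap 10st
  -> R2 @ bar 3 tick 0 v(0, 1): D3/F3 m3 -> E3/B3 P5 similar
  -> R2 @ bar 3 tick 0 v(0, 2): D3/E4 M2 -> E3/B4 P5 similar
  -> R2 @ bar 3 tick 0 v(1, 2): F3/E4 M7 -> B3/B4 P8 similar
  -> R3 @ bar 3 tick 0 v(2, 3): B4 above G4
  -> R7 @ bar 3 tick 0 v(1,): F3->B3 leap 6st
  -> R3 @ bar 3 tick 1 v(2, 3): B4 above G4
  -> R3 @ bar 3 tick 2 v(2, 3): B4 above G4
  -> R3 @ bar 3 tick 3 v(2, 3): B4 above G4
  -> R1 @ bar 4 tick 0 v(0, 1): E3/B3 P5 -> F3/C4 P5 similar
  -> R2 @ bar 4 tick 0 v(2, 3): B4/G4 M3 -> E4/E4 P1 similar
  -> R4 @ bar 4 tick 0 v(0, 2): F3/E4 M7 untreated
  -> R4 @ bar 4 tick 0 v(0, 3): F3/E4 M7 untreated
  -> R1 @ bar 5 tick 0 v(2, 3): E4/E4 P1 -> D4/D4 P1 similar
  -> R2 @ bar 5 tick 0 v(1, 2): C4/E4 M3 -> G3/D4 P5 similar
  -> R2 @ bar 5 tick 0 v(1, 3): C4/E4 M3 -> G3/D4 P5 similar
  -> R4 @ bar 5 tick 0 v(0, 2): E3/D4 m7 untreated
  -> R4 @ bar 5 tick 0 v(0, 3): E3/D4 m7 untreated
  -> R1 @ bar 6 tick 0 v(1, 2): G3/D4 P5 -> A3/E4 P5 similar
  -> R1 @ bar 6 tick 0 v(1, 3): G3/D4 P5 -> A3/E4 P5 similar
  -> R1 @ bar 6 tick 0 v(2, 3): D4/D4 P1 -> E4/E4 P1 similar
  -> R1 @ bar 7 tick 0 v(1, 2): A3/E4 P5 -> D4/A4 P5 similar
  -> R1 @ bar 7 tick 0 v(1, 3): A3/E4 P5 -> D4/A4 P5 similar
  -> R1 @ bar 7 tick 0 v(2, 3): E4/E4 P1 -> A4/A4 P1 similar
  -> R2 @ bar 7 tick 0 v(0, 1): C3/A3 M6 -> D3/D4 P8 similar
  -> R2 @ bar 7 tick 0 v(0, 2): C3/E4 M3 -> D3/A4 P5 similar
  -> R2 @ bar 7 tick 0 v(0, 3): C3/E4 M3 -> D3/A4 P5 similar

(1, 0, R1, (1, 2))
(1, 0, R1, (1, 3))
(1, 0, R1, (2, 3))
(1, 0, R4, (0, 2))
(1, 0, R4, (0, 3))
(1, 0, R7, (1,))
(1, 0, R7, (2,))
(1, 0, R7, (3,))
(2, 0, R2, (0, 3))
(2, 0, R4, (0, 2))
(2, 0, R7, (3,))
(3, 0, R2, (0, 1))
(3, 0, R2, (0, 2))
(3, 0, R2, (1, 2))
(3, 0, R3, (2, 3))
(3, 0, R7, (1,))
(3, 1, R3, (2, 3))
(3, 2, R3, (2, 3))
(3, 3, R3, (2, 3))
(4, 0, R1, (0, 1))
(4, 0, R2, (2, 3))
(4, 0, R4, (0, 2))
(4, 0, R4, (0, 3))
(5, 0, R1, (2, 3))
(5, 0, R2, (1, 2))
(5, 0, R2, (1, 3))
(5, 0, R4, (0, 2))
(5, 0, R4, (0, 3))
(6, 0, R1, (1, 2))
(6, 0, R1, (1, 3))
(6, 0, R1, (2, 3))
(7, 0, R1, (1, 2))
(7, 0, R1, (1, 3))
(7, 0, R1, (2, 3))
(7, 0, R2, (0, 1))
(7, 0, R2, (0, 2))
(7, 0, R2, (0, 3))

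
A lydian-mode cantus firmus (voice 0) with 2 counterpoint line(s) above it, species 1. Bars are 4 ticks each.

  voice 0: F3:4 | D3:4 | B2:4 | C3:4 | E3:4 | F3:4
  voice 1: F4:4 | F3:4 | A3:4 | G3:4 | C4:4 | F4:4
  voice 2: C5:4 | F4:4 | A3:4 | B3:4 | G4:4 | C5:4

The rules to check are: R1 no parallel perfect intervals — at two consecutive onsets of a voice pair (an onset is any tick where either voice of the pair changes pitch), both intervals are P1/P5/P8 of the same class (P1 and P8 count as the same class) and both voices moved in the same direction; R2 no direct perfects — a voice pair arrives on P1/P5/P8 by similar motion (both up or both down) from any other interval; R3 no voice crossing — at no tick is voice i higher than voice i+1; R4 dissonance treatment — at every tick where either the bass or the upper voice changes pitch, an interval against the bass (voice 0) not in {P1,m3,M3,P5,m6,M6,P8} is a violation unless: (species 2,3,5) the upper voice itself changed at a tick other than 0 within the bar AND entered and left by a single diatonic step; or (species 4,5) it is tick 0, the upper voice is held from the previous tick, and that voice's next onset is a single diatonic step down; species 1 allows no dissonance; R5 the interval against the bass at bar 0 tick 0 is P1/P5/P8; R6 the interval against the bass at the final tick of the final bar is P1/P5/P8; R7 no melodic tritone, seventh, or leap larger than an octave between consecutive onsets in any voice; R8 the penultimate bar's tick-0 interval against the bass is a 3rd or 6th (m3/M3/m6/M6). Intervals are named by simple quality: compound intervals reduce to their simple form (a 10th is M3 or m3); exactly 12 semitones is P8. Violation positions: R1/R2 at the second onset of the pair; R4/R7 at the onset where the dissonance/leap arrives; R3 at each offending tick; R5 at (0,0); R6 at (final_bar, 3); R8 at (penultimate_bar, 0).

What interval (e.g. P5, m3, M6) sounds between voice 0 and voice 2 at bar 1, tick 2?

m3

voice 0=D3 voice 2=F4 -> m3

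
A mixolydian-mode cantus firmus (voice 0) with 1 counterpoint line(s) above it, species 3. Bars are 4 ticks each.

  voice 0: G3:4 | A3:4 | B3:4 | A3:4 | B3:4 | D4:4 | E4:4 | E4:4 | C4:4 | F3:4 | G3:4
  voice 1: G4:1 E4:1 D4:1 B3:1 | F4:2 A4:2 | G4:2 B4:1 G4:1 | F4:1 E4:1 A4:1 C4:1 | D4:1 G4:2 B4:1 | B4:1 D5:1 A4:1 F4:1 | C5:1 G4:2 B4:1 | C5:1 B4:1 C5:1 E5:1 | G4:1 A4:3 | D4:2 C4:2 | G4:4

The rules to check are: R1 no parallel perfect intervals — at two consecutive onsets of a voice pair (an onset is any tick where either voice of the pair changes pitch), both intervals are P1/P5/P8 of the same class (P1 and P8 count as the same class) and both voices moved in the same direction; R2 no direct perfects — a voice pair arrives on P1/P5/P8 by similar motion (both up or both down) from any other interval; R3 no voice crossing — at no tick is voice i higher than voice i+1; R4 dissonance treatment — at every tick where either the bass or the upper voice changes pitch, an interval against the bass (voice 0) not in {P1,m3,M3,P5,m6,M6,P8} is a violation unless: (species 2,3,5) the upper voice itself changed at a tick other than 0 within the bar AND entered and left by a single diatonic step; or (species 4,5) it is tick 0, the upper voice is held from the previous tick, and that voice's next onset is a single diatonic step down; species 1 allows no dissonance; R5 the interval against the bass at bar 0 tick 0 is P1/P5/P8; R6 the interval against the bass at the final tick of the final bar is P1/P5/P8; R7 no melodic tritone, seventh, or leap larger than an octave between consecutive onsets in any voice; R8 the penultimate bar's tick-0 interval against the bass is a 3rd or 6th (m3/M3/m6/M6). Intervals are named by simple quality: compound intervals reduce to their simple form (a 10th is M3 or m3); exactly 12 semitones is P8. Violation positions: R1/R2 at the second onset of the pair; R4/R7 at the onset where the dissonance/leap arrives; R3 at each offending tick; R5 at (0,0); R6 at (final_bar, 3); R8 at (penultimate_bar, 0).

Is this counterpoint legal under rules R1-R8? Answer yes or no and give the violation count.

bar 0: v0=G3 v1=G4 (P8)
bar 1: v0=A3 v1=F4 (m6)
bar 2: v0=B3 v1=G4 (m6)
bar 3: v0=A3 v1=F4 (m6)
bar 4: v0=B3 v1=D4 (m3)
bar 5: v0=D4 v1=B4 (M6)
bar 6: v0=E4 v1=C5 (m6)
bar 7: v0=E4 v1=C5 (m6)
bar 8: v0=C4 v1=G4 (P5)
bar 9: v0=F3 v1=D4 (M6)
bar 10: v0=G3 v1=G4 (P8)
  R7 @ bar1.0: B3->F4 leap 6st
  R2 @ bar8.0: E4/E5 P8 -> C4/G4 P5 similar
  R2 @ bar10.0: F3/C4 P5 -> G3/G4 P8 similar

No (3 violations)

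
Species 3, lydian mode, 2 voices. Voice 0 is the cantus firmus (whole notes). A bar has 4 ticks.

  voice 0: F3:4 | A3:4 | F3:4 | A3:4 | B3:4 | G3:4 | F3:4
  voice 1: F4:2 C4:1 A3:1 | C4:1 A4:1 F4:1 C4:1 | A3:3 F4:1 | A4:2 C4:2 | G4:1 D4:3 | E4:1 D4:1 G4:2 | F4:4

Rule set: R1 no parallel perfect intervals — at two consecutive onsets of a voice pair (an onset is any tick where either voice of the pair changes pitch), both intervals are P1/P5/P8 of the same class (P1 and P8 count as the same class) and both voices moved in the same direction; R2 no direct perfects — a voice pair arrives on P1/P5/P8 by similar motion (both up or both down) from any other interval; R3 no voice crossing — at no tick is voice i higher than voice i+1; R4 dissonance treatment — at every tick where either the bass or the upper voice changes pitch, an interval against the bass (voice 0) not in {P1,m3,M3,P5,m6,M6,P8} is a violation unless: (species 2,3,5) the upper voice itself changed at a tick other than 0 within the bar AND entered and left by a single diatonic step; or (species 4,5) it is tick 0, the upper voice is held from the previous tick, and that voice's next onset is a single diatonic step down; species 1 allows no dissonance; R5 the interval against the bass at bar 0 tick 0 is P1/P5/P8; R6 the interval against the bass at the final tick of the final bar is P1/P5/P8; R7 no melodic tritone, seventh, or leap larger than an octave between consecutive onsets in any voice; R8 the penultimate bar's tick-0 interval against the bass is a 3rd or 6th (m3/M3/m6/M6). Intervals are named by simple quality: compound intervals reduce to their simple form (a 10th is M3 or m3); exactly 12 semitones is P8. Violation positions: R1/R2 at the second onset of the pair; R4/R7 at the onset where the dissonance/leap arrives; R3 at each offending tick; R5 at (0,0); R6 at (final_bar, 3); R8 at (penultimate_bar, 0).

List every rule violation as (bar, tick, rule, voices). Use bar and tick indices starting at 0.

(3, 0, R1, (0, 1))
(6, 0, R1, (0, 1))

bar 0: v0=F3 v1=F4 downbeat P8
bar 1: v0=A3 v1=C4 downbeat m3
bar 2: v0=F3 v1=A3 downbeat M3
bar 3: v0=A3 v1=A4 downbeat P8
bar 4: v0=B3 v1=G4 downbeat m6
bar 5: v0=G3 v1=E4 downbeat M6
bar 6: v0=F3 v1=F4 downbeat P8
  -> R1 @ bar 3 tick 0 v(0, 1): F3/F4 P8 -> A3/A4 P8 similar
  -> R1 @ bar 6 tick 0 v(0, 1): G3/G4 P8 -> F3/F4 P8 similar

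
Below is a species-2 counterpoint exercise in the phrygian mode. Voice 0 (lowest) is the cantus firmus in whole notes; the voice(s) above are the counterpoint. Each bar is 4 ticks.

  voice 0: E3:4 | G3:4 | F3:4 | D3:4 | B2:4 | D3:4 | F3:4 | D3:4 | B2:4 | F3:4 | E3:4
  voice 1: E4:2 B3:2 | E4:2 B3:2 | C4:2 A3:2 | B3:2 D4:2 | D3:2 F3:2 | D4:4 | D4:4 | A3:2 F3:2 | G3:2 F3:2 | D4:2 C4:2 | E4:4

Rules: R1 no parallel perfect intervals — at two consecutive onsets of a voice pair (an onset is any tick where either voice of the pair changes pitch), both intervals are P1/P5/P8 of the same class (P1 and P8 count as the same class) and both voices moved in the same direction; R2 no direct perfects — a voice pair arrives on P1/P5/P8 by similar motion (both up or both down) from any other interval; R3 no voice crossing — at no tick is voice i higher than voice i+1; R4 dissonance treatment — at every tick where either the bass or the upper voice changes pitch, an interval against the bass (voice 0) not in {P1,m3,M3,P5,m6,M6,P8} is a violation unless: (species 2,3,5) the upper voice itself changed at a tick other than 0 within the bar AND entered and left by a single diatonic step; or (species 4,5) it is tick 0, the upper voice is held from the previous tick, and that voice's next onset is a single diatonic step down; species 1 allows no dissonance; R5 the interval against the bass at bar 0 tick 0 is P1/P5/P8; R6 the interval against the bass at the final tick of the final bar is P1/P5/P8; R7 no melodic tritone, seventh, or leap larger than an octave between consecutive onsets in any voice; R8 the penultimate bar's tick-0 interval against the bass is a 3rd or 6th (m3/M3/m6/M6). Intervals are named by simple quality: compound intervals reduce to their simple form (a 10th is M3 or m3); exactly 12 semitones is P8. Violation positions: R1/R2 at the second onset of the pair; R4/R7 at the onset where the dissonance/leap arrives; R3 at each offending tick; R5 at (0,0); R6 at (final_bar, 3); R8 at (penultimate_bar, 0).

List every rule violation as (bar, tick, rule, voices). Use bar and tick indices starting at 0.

bar 0: v0=E3 v1=E4 downbeat P8
bar 1: v0=G3 v1=E4 downbeat M6
bar 2: v0=F3 v1=C4 downbeat P5
bar 3: v0=D3 v1=B3 downbeat M6
bar 4: v0=B2 v1=D3 downbeat m3
bar 5: v0=D3 v1=D4 downbeat P8
bar 6: v0=F3 v1=D4 downbeat M6
bar 7: v0=D3 v1=A3 downbeat P5
bar 8: v0=B2 v1=G3 downbeat m6
bar 9: v0=F3 v1=D4 downbeat M6
bar 10: v0=E3 v1=E4 downbeat P8
  -> R4 @ bar 4 tick 2 v(0, 1): B2/F3 TT untreated
  -> R2 @ bar 5 tick 0 v(0, 1): B2/F3 TT -> D3/D4 P8 similar
  -> R2 @ bar 7 tick 0 v(0, 1): F3/D4 M6 -> D3/A3 P5 similar
  -> R4 @ bar 8 tick 2 v(0, 1): B2/F3 TT untreated
  -> R7 @ bar 9 tick 0 v(0,): B2->F3 leap 6st

(4, 2, R4, (0, 1))
(5, 0, R2, (0, 1))
(7, 0, R2, (0, 1))
(8, 2, R4, (0, 1))
(9, 0, R7, (0,))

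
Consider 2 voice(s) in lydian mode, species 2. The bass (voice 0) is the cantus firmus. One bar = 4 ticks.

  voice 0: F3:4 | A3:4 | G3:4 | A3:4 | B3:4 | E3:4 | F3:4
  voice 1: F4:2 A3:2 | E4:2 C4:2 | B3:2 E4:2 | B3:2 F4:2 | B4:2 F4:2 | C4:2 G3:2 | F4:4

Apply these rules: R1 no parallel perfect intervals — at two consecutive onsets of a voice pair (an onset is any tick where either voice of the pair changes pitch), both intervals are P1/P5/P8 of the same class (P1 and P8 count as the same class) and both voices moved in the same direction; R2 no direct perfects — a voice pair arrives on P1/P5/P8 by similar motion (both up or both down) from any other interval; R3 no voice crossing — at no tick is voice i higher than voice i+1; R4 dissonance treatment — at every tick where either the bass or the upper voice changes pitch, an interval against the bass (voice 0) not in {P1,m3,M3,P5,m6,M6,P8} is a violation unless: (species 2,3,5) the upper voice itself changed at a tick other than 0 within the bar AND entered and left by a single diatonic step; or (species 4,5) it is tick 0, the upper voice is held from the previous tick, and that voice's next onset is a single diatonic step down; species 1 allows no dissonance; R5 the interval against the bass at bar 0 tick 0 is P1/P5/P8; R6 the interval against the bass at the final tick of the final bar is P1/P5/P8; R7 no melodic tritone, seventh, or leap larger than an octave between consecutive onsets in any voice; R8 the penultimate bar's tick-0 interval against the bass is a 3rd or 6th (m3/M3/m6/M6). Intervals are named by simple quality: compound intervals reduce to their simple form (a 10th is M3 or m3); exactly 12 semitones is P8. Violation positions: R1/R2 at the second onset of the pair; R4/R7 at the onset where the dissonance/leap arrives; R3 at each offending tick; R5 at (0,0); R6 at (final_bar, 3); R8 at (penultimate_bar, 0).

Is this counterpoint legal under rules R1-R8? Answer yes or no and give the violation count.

bar 0: v0=F3 v1=F4 (P8)
bar 1: v0=A3 v1=E4 (P5)
bar 2: v0=G3 v1=B3 (M3)
bar 3: v0=A3 v1=B3 (M2)
bar 4: v0=B3 v1=B4 (P8)
bar 5: v0=E3 v1=C4 (m6)
bar 6: v0=F3 v1=F4 (P8)
  R2 @ bar1.0: F3/A3 M3 -> A3/E4 P5 similar
  R4 @ bar3.0: A3/B3 M2 untreated
  R7 @ bar3.2: B3->F4 leap 6st
  R2 @ bar4.0: A3/F4 m6 -> B3/B4 P8 similar
  R7 @ bar4.0: F4->B4 leap 6st
  R4 @ bar4.2: B3/F4 TT untreated
  R7 @ bar4.2: B4->F4 leap 6st
  R2 @ bar6.0: E3/G3 m3 -> F3/F4 P8 similar
  R7 @ bar6.0: G3->F4 leap 10st

No (9 violations)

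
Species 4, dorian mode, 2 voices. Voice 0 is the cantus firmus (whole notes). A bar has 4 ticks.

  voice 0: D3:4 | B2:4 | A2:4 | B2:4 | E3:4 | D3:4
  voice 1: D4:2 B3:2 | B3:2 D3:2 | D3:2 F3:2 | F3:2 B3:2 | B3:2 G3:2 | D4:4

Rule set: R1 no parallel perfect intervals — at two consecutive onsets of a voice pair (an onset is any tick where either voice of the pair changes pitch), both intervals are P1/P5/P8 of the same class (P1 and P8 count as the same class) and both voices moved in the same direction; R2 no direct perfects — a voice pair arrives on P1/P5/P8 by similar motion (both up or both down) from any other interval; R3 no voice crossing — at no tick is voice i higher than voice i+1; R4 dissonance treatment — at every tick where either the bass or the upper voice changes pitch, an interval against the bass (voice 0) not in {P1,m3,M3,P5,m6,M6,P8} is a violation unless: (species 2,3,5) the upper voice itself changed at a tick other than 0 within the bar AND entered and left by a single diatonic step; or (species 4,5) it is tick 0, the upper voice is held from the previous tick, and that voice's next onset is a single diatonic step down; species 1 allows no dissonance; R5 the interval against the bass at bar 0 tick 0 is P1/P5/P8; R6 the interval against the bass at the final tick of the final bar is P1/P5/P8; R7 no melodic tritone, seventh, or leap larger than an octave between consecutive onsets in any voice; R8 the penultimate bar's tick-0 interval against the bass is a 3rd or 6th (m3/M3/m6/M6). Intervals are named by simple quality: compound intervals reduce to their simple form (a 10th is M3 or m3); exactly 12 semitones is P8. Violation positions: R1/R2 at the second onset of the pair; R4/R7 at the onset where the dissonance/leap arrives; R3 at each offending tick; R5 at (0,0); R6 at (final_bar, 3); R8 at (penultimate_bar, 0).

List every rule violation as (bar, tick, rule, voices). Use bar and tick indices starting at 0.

bar 0: v0=D3 v1=D4 downbeat P8
bar 1: v0=B2 v1=B3 downbeat P8
bar 2: v0=A2 v1=D3 downbeat P4
bar 3: v0=B2 v1=F3 downbeat TT
bar 4: v0=E3 v1=B3 downbeat P5
bar 5: v0=D3 v1=D4 downbeat P8
  -> R4 @ bar 2 tick 0 v(0, 1): A2/D3 P4 untreated
  -> R4 @ bar 3 tick 0 v(0, 1): B2/F3 TT untreated
  -> R7 @ bar 3 tick 2 v(1,): F3->B3 leap 6st
  -> R8 @ bar 4 tick 0 v(0, 1): penult P5 not 3rd/6th

(2, 0, R4, (0, 1))
(3, 0, R4, (0, 1))
(3, 2, R7, (1,))
(4, 0, R8, (0, 1))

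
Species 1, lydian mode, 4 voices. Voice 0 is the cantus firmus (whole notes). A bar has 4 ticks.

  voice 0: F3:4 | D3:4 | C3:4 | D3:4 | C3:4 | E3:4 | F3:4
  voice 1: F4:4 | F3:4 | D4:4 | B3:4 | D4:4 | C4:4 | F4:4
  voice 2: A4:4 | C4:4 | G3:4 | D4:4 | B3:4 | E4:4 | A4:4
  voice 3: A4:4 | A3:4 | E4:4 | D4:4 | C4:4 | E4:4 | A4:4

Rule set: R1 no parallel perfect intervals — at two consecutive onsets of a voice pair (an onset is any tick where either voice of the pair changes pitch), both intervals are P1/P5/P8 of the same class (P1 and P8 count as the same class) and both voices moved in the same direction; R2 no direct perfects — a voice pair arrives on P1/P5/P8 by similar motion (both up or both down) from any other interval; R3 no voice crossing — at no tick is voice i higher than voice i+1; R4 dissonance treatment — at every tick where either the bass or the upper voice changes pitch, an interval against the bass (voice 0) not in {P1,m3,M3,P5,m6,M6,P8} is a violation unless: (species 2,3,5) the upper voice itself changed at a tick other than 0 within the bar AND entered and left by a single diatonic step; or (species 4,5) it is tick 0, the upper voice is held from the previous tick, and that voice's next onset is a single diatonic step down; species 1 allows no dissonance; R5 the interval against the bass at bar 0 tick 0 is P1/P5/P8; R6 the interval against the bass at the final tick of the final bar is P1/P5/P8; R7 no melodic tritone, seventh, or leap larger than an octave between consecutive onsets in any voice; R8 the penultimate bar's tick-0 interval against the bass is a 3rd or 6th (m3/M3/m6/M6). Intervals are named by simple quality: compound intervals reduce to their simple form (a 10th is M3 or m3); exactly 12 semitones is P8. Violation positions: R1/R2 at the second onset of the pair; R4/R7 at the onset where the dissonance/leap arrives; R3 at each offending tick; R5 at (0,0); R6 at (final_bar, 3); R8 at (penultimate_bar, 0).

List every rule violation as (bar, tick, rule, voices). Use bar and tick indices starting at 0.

(0, 0, R5, (0, 2))
(0, 0, R5, (0, 3))
(1, 0, R2, (0, 3))
(1, 0, R2, (1, 2))
(1, 0, R3, (2, 3))
(1, 0, R4, (0, 2))
(1, 1, R3, (2, 3))
(1, 2, R3, (2, 3))
(1, 3, R3, (2, 3))
(2, 0, R2, (0, 2))
(2, 0, R3, (1, 2))
(2, 0, R4, (0, 1))
(2, 1, R3, (1, 2))
(2, 2, R3, (1, 2))
(2, 3, R3, (1, 2))
(3, 0, R2, (0, 2))
(4, 0, R1, (0, 3))
(4, 0, R3, (1, 2))
(4, 0, R4, (0, 1))
(4, 0, R4, (0, 2))
(4, 1, R3, (1, 2))
(4, 2, R3, (1, 2))
(4, 3, R3, (1, 2))
(5, 0, R1, (0, 3))
(5, 0, R2, (0, 2))
(5, 0, R2, (2, 3))
(5, 0, R8, (0, 2))
(5, 0, R8, (0, 3))
(6, 0, R1, (2, 3))
(6, 0, R2, (0, 1))
(6, 3, R6, (0, 2))
(6, 3, R6, (0, 3))

bar 0: v0=F3 v1=F4 v2=A4 v3=A4 downbeat M3
bar 1: v0=D3 v1=F3 v2=C4 v3=A3 downbeat P5
bar 2: v0=C3 v1=D4 v2=G3 v3=E4 downbeat M3
bar 3: v0=D3 v1=B3 v2=D4 v3=D4 downbeat P8
bar 4: v0=C3 v1=D4 v2=B3 v3=C4 downbeat P8
bar 5: v0=E3 v1=C4 v2=E4 v3=E4 downbeat P8
bar 6: v0=F3 v1=F4 v2=A4 v3=A4 downbeat M3
  -> R5 @ bar 0 tick 0 v(0, 2): opens on M3
  -> R5 @ bar 0 tick 0 v(0, 3): opens on M3
  -> R2 @ bar 1 tick 0 v(0, 3): F3/A4 M3 -> D3/A3 P5 similar
  -> R2 @ bar 1 tick 0 v(1, 2): F4/A4 M3 -> F3/C4 P5 similar
  -> R3 @ bar 1 tick 0 v(2, 3): C4 above A3
  -> R4 @ bar 1 tick 0 v(0, 2): D3/C4 m7 untreated
  -> R3 @ bar 1 tick 1 v(2, 3): C4 above A3
  -> R3 @ bar 1 tick 2 v(2, 3): C4 above A3
  -> R3 @ bar 1 tick 3 v(2, 3): C4 above A3
  -> R2 @ bar 2 tick 0 v(0, 2): D3/C4 m7 -> C3/G3 P5 similar
  -> R3 @ bar 2 tick 0 v(1, 2): D4 above G3
  -> R4 @ bar 2 tick 0 v(0, 1): C3/D4 M2 untreated
  -> R3 @ bar 2 tick 1 v(1, 2): D4 above G3
  -> R3 @ bar 2 tick 2 v(1, 2): D4 above G3
  -> R3 @ bar 2 tick 3 v(1, 2): D4 above G3
  -> R2 @ bar 3 tick 0 v(0, 2): C3/G3 P5 -> D3/D4 P8 similar
  -> R1 @ bar 4 tick 0 v(0, 3): D3/D4 P8 -> C3/C4 P8 similar
  -> R3 @ bar 4 tick 0 v(1, 2): D4 above B3
  -> R4 @ bar 4 tick 0 v(0, 1): C3/D4 M2 untreated
  -> R4 @ bar 4 tick 0 v(0, 2): C3/B3 M7 untreated
  -> R3 @ bar 4 tick 1 v(1, 2): D4 above B3
  -> R3 @ bar 4 tick 2 v(1, 2): D4 above B3
  -> R3 @ bar 4 tick 3 v(1, 2): D4 above B3
  -> R1 @ bar 5 tick 0 v(0, 3): C3/C4 P8 -> E3/E4 P8 similar
  -> R2 @ bar 5 tick 0 v(0, 2): C3/B3 M7 -> E3/E4 P8 similar
  -> R2 @ bar 5 tick 0 v(2, 3): B3/C4 m2 -> E4/E4 P1 similar
  -> R8 @ bar 5 tick 0 v(0, 2): penult P8 not 3rd/6th
  -> R8 @ bar 5 tick 0 v(0, 3): penult P8 not 3rd/6th
  -> R1 @ bar 6 tick 0 v(2, 3): E4/E4 P1 -> A4/A4 P1 similar
  -> R2 @ bar 6 tick 0 v(0, 1): E3/C4 m6 -> F3/F4 P8 similar
  -> R6 @ bar 6 tick 3 v(0, 2): closes on M3
  -> R6 @ bar 6 tick 3 v(0, 3): closes on M3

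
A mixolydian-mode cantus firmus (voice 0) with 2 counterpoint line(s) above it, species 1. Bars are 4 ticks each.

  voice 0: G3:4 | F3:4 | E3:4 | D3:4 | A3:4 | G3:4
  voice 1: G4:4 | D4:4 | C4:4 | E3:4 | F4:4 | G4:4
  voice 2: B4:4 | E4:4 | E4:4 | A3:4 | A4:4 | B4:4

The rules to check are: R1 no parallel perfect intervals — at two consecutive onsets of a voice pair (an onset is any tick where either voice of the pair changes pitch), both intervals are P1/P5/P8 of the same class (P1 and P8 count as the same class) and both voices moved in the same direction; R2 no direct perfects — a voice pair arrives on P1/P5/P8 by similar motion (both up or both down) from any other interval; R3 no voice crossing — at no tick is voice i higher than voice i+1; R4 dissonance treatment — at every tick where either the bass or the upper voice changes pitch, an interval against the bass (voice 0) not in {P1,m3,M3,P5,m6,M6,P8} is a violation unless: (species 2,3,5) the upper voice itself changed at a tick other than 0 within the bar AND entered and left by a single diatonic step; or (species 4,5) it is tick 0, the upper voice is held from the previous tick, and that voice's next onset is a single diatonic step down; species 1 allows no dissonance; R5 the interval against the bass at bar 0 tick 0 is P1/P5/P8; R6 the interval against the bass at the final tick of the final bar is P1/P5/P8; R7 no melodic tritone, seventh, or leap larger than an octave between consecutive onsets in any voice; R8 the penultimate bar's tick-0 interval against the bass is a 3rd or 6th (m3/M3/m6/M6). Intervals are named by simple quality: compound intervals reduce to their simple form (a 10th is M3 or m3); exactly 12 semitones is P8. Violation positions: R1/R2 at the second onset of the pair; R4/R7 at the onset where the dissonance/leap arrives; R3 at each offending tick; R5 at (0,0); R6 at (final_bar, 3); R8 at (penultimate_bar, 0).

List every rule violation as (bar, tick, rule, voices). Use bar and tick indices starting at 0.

bar 0: v0=G3 v1=G4 v2=B4 downbeat M3
bar 1: v0=F3 v1=D4 v2=E4 downbeat M7
bar 2: v0=E3 v1=C4 v2=E4 downbeat P8
bar 3: v0=D3 v1=E3 v2=A3 downbeat P5
bar 4: v0=A3 v1=F4 v2=A4 downbeat P8
bar 5: v0=G3 v1=G4 v2=B4 downbeat M3
  -> R5 @ bar 0 tick 0 v(0, 2): opens on M3
  -> R4 @ bar 1 tick 0 v(0, 2): F3/E4 M7 untreated
  -> R2 @ bar 3 tick 0 v(0, 2): E3/E4 P8 -> D3/A3 P5 similar
  -> R4 @ bar 3 tick 0 v(0, 1): D3/E3 M2 untreated
  -> R2 @ bar 4 tick 0 v(0, 2): D3/A3 P5 -> A3/A4 P8 similar
  -> R7 @ bar 4 tick 0 v(1,): E3->F4 leap 13st
  -> R8 @ bar 4 tick 0 v(0, 2): penult P8 not 3rd/6th
  -> R6 @ bar 5 tick 3 v(0, 2): closes on M3

(0, 0, R5, (0, 2))
(1, 0, R4, (0, 2))
(3, 0, R2, (0, 2))
(3, 0, R4, (0, 1))
(4, 0, R2, (0, 2))
(4, 0, R7, (1,))
(4, 0, R8, (0, 2))
(5, 3, R6, (0, 2))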